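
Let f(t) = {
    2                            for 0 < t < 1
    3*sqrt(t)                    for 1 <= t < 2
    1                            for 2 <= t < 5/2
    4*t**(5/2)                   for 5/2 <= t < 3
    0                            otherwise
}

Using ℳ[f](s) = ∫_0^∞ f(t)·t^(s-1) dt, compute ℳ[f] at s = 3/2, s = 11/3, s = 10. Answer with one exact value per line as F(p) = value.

F(3/2) = -4*sqrt(2)/3 + 5*sqrt(10)/6 + 2293/48
F(11/3) = -46875*2**(5/6)*5**(1/6)/592 - 24*2**(2/3)/11 - 48/275 + 375*2**(1/3)*5**(2/3)/176 + 288*2**(1/6)/25 + 17496*3**(1/6)/37
F(10) = -9765625*sqrt(10)/1024 + 2048*sqrt(2)/7 + 61013199/71680 + 4251528*sqrt(3)/25

split f at 1, 2, 5/2: ℳ[f](s) collects 4 kernel integrals
for t in [0, 1): the term is ∫ 2·t^(s-1)
∫ over [1, 2) of 3*sqrt(t)·t^(s-1) joins the sum
segment [2, 5/2) carries 1; integrate it
on [5/2, 3) integrate f = 4*t**(5/2) against the kernel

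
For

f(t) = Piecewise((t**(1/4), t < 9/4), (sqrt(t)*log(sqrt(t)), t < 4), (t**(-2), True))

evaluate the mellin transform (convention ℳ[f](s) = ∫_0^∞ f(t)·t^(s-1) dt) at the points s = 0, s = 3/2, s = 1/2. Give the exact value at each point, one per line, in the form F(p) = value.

back out the power substitution: sqrt(t) on [0, 3/2); t*log(t) on [3/2, 2); t**(-4) on [2, ∞)
split f at 9/4, 4: ℳ[f](s) collects 3 kernel integrals
[0, 9/4) adds the kernel integral of t**(1/4)
[9/4, 4) adds the kernel integral of sqrt(t)*log(sqrt(t))
∫ t**(-2)·t^(s-1) over [4, ∞)

F(0) = -31/32 + log(128/27) + 2*sqrt(6)
F(3/2) = -81*log(3)/32 - 47/128 + 27*sqrt(6)/28 + 337*log(2)/32
F(1/2) = -9*log(3)/4 - 19/24 + sqrt(6) + 25*log(2)/4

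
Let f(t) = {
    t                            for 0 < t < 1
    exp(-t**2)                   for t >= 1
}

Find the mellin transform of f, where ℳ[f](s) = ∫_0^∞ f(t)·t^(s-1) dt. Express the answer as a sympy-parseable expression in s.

reversing the power substitution: sqrt(t) on [0, 1); exp(-t) on [1, ∞)
cuts at 1: linearity sums the 2 kernel integrals
[0, 1) adds the kernel integral of t
over [1, ∞), the kernel integral of exp(-t**2) enters the sum

((s + 1)*uppergamma(s/2, 1) + 2)/(2*(s + 1))
  Re(s) > -1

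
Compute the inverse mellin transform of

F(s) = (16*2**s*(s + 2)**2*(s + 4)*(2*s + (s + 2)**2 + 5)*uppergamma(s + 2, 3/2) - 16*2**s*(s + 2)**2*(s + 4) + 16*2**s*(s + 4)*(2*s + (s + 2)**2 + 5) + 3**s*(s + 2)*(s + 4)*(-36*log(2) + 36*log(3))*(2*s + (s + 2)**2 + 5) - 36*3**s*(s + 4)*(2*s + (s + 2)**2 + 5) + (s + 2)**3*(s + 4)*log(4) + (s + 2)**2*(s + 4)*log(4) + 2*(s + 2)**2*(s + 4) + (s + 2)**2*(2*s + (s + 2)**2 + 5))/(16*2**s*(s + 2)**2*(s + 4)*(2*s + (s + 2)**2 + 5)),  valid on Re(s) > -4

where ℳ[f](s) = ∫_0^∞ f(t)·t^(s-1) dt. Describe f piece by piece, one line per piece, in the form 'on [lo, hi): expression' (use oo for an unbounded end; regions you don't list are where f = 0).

on [0, 1/2): t**4
on [1/2, 1): t**3*log(t)
on [1, 3/2): t**2*log(t)
on [3/2, oo): t**2*exp(-t)

remove the shared t-power first: t**2 on [0, 1/2); t*log(t) on [1/2, 1); log(t) on [1, 3/2); …
breakpoints 1/2, 1, 3/2: one integral from each of the 4 segments
over [0, 1/2), the kernel integral of t**4 enters the sum
on [1/2, 1): add ∫ t**3*log(t)·t^(s-1) dt
for t in [1, 3/2): the term is ∫ t**2*log(t)·t^(s-1)
segment 3/2 to ∞ holds t**2*exp(-t); add its integral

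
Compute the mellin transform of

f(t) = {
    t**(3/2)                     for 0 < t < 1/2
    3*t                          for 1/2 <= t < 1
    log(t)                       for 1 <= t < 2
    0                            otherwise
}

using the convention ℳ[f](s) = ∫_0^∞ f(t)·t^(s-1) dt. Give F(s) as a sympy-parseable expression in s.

f breaks at 1/2, 1 into 3 integrals to sum
on [0, 1/2): add ∫ t**(3/2)·t^(s-1) dt
the [1/2, 1) slice contributes ∫ 3*t·t^(s-1) dt
the [1, 2) slice contributes ∫ log(t)·t^(s-1) dt

(-2*2**(2*s)*(s + 1)*(2*s + 3) + 6*2**s*s**2*(2*s + 3) + 2*2**s*(s + 1)*(2*s + 3) + 4**s*s*(s + 1)*(2*s + 3)*log(4) + sqrt(2)*s**2*(s + 1) - 3*s**2*(2*s + 3))/(2*2**s*s**2*(s + 1)*(2*s + 3))
  Re(s) > -3/2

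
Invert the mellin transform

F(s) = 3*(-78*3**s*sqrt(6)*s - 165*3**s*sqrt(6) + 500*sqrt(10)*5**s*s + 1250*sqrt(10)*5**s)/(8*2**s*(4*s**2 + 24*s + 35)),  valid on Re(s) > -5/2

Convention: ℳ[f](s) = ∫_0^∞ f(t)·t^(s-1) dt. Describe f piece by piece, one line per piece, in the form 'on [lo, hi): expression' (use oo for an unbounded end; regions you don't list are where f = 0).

split f at 3/2: ℳ[f](s) collects 2 kernel integrals
on [0, 3/2): add ∫ 5*t**(5/2)/2·t^(s-1) dt
for t in [3/2, 5/2): the term is ∫ 6*t**(7/2)·t^(s-1)

on [0, 3/2): 5*t**(5/2)/2
on [3/2, 5/2): 6*t**(7/2)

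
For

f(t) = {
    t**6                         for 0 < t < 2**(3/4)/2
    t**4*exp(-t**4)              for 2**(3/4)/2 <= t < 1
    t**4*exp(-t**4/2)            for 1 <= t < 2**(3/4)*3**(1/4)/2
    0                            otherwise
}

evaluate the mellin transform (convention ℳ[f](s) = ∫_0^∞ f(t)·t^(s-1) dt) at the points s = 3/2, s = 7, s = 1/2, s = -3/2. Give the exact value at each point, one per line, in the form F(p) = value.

F(3/2) = -2**(3/8)*uppergamma(11/8, 3/4)/2 - uppergamma(11/8, 1)/4 + 2**(1/8)/30 + uppergamma(11/8, 1/2)/4 + 2**(3/8)*uppergamma(11/8, 1/2)/2
F(7) = -2**(3/4)*uppergamma(11/4, 3/4) - uppergamma(11/4, 1)/4 + 2**(3/4)/208 + uppergamma(11/4, 1/2)/4 + 2**(3/4)*uppergamma(11/4, 1/2)
F(1/2) = -2**(1/8)*uppergamma(9/8, 3/4)/2 - uppergamma(9/8, 1)/4 + 2**(3/8)/26 + uppergamma(9/8, 1/2)/4 + 2**(1/8)*uppergamma(9/8, 1/2)/2
F(-3/2) = -2**(5/8)*uppergamma(5/8, 3/4)/4 - uppergamma(5/8, 1)/4 + 2**(7/8)/18 + uppergamma(5/8, 1/2)/4 + 2**(5/8)*uppergamma(5/8, 1/2)/4

remove the power substitution first: t**3 on [0, sqrt(2)/2); t**2*exp(-t**2) on [sqrt(2)/2, 1); t**2*exp(-t**2/2) on [1, sqrt(6)/2)
reversing the shared t-power: t on [0, sqrt(2)/2); exp(-t**2) on [sqrt(2)/2, 1); exp(-t**2/2) on [1, sqrt(6)/2)
strip the power substitution: sqrt(t) on [0, 1/2); exp(-t) on [1/2, 1); exp(-t/2) on [1, 3/2)
integrate the 3 segments split at 2**(3/4)/2, 1, then add the results
for t in [0, 2**(3/4)/2): the term is ∫ t**6·t^(s-1)
between 2**(3/4)/2 and 1 the integrand is t**4*exp(-t**4)·t^(s-1)
[1, 2**(3/4)*3**(1/4)/2) adds the kernel integral of t**4*exp(-t**4/2)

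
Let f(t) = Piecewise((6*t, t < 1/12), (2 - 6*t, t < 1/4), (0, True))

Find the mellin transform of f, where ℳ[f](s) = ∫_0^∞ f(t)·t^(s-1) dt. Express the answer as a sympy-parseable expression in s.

(3**s*s/2 + 2*3**s - s - 2)/(12**s*s*(s + 1))
  Re(s) > -1

reversing the common scale on t: 3*t on [0, 1/6); 2 - 3*t on [1/6, 1/2)
the common scale on t comes off first: t on [0, 1/2); 2 - t on [1/2, 3/2)
linearity at 1/12 turns ℳ[f](s) into 2 summed integrals
on [0, 1/12) integrate f = 6*t against the kernel
between 1/12 and 1/4 the integrand is (2 - 6*t)·t^(s-1)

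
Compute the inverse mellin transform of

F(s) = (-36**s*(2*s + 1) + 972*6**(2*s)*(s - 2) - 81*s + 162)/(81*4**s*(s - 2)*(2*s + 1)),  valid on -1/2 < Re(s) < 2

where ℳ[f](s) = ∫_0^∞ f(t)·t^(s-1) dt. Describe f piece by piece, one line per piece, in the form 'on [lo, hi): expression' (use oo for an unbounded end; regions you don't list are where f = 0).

on [0, 1/4): sqrt(t)
on [1/4, 9): 2*sqrt(t)
on [9, oo): t**(-2)

remove the power substitution first: t on [0, 1/2); 2*t on [1/2, 3); t**(-4) on [3, ∞)
integrate the 3 segments split at 1/4, 9, then add the results
over [0, 1/4), the kernel integral of sqrt(t) enters the sum
[1/4, 9) adds the kernel integral of 2*sqrt(t)
over [9, ∞), the kernel integral of t**(-2) enters the sum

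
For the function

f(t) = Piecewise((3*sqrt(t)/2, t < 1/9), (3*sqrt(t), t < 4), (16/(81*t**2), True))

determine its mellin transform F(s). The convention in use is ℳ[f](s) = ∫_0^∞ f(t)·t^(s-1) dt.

remove the power substitution first: 3*t/2 on [0, 1/3); 3*t on [1/3, 2); 16/(81*t**4) on [2, ∞)
back out the common scale on t: t on [0, 1/2); 2*t on [1/2, 3); t**(-4) on [3, ∞)
cuts at 1/9, 4: linearity sums the 3 kernel integrals
piece [0, 1/9): integrate 3*sqrt(t)/2 against the kernel
the [1/9, 4) slice contributes ∫ 3*sqrt(t)·t^(s-1) dt
over [4, ∞), the kernel integral of 16/(81*t**2) enters the sum

(-36**s*(2*s + 1) + 972*6**(2*s)*(s - 2) - 81*s + 162)/(81*3**(2*s)*(s - 2)*(2*s + 1))
  -1/2 < Re(s) < 2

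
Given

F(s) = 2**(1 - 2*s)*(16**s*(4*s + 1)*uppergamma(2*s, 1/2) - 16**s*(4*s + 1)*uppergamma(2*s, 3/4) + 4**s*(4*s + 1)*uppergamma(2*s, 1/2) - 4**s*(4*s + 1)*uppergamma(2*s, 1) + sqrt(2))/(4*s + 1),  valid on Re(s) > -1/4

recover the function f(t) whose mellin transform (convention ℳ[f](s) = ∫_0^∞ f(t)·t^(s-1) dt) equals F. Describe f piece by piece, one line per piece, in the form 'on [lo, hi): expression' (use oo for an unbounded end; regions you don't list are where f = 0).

on [0, 1/4): t**(1/4)
on [1/4, 1): exp(-sqrt(t))
on [1, 9/4): exp(-sqrt(t)/2)

peel off the power substitution: sqrt(t) on [0, 1/2); exp(-t) on [1/2, 1); exp(-t/2) on [1, 3/2)
integrate the 3 segments split at 1/4, 1, then add the results
∫ t**(1/4)·t^(s-1) over [0, 1/4)
segment [1/4, 1) carries exp(-sqrt(t)); integrate it
over [1, 9/4), the kernel integral of exp(-sqrt(t)/2) enters the sum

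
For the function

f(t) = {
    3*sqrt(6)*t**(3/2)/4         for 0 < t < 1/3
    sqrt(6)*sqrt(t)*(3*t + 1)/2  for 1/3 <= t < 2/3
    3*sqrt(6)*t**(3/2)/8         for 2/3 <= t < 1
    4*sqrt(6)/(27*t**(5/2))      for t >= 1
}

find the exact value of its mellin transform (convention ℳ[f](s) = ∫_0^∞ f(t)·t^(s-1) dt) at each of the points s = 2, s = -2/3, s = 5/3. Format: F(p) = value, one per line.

back out the common scale on t: t**(3/2) on [0, 1/2); sqrt(t)*(2*t + 1) on [1/2, 1); t**(3/2)/2 on [1, 3/2); …
peel off the shared t-power: t on [0, 1/2); 2*t + 1 on [1/2, 1); t/2 on [1, 3/2); …
the 4 pieces separated at 1/3, 2/3, 1 each add one integral
over [0, 1/3), the kernel integral of 3*sqrt(6)*t**(3/2)/4 enters the sum
over [1/3, 2/3), the kernel integral of sqrt(6)*sqrt(t)*(3*t + 1)/2 enters the sum
∫ 3*sqrt(6)*t**(3/2)/8·t^(s-1) over [2/3, 1)
[1, ∞) adds the kernel integral of 4*sqrt(6)/(27*t**(5/2))

F(2) = -19*sqrt(2)/630 + 116/315 + 305*sqrt(6)/756
F(-2/3) = sqrt(2)*3**(2/3)*(-10773*2**(5/6) + 1699*3**(5/6) + 27702)/10260
F(5/3) = sqrt(2)*3**(1/3)*(-1530 + 9240*2**(1/6) + 13169*3**(1/6))/44460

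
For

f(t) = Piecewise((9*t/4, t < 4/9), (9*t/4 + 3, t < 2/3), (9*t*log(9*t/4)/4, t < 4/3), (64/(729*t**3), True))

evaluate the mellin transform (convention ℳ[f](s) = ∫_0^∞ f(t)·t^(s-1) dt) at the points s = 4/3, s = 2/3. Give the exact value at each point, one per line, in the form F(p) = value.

strip the common scale on t: 3*t/2 on [0, 2/3); 3*t/2 + 3 on [2/3, 1); 3*t*log(3*t/2)/2 on [1, 2); …
reversing the common scale on t: t on [0, 1); t + 3 on [1, 3/2); t*log(t) on [3/2, 3); …
integrate the 4 segments split at 4/9, 2/3, 4/3, then add the results
∫ over [0, 4/9) of 9*t/4·t^(s-1) joins the sum
∫ (9*t/4 + 3)·t^(s-1) over [4/9, 2/3)
on [2/3, 4/3): add ∫ 9*t*log(9*t/4)/4·t^(s-1) dt
the [4/3, ∞) slice contributes ∫ 64/(729*t**3)·t^(s-1) dt

F(4/3) = -4664*6**(2/3)/19845 - 12**(1/3)/3 - 18**(1/3)*log(3)/7 + 18**(1/3)*log(2)/7 + 69*18**(1/3)/98 + 4*6**(2/3)*log(3)/7
F(2/3) = -18**(1/3) - 3352*6**(1/3)/4725 + log(2**(3*12**(1/3)/10)*3**(-3*12**(1/3)/10 + 6*6**(1/3)/5)) + 99*12**(1/3)/50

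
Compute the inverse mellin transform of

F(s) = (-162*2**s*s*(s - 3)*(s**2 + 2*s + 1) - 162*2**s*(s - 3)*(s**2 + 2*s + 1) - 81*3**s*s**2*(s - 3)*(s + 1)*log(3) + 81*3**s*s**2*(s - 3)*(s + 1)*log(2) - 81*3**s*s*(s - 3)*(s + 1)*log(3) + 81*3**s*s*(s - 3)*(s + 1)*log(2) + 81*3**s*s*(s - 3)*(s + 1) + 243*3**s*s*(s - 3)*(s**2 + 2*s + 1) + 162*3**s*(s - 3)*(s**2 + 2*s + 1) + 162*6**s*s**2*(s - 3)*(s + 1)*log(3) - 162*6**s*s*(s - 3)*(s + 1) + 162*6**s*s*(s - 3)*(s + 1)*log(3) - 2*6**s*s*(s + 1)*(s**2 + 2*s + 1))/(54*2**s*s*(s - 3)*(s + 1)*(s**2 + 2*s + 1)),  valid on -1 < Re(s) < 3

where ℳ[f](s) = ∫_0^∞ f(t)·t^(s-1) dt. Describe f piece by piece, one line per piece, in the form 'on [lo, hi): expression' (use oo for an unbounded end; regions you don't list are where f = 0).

along the cuts 1, 3/2, 3, ℳ[f](s) splits into 4 integrals
[0, 1) adds the kernel integral of t
over [1, 3/2), the kernel integral of (t + 3) enters the sum
on [3/2, 3) integrate f = t*log(t) against the kernel
segment 3 to ∞ holds t**(-3); add its integral

on [0, 1): t
on [1, 3/2): t + 3
on [3/2, 3): t*log(t)
on [3, oo): t**(-3)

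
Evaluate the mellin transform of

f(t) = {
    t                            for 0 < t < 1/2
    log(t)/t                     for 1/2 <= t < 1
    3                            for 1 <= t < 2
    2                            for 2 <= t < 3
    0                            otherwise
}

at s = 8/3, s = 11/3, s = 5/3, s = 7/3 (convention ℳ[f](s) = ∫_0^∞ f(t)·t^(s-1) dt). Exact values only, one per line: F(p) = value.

F(8/3) = -297/200 + 3*2**(1/3)*log(2)/20 + 471*2**(1/3)/4400 + 3*2**(2/3)/2 + 27*3**(2/3)/4
F(11/3) = -675/704 + 87*2**(1/3)/3584 + 3*2**(1/3)*log(2)/64 + 24*2**(2/3)/11 + 162*3**(2/3)/11
F(5/3) = -81/20 + 3*2**(1/3)*log(2)/4 + 75*2**(1/3)/64 + 6*2**(2/3)/5 + 18*3**(2/3)/5
F(7/3) = -207/112 + 3*2**(2/3)*log(2)/16 + 51*2**(2/3)/320 + 12*2**(1/3)/7 + 54*3**(1/3)/7

linearity at 1/2, 1, 2 turns ℳ[f](s) into 4 summed integrals
piece [0, 1/2): integrate t against the kernel
∫ log(t)/t·t^(s-1) over [1/2, 1)
segment 1 to 2 holds 3; add its integral
[2, 3) adds the kernel integral of 2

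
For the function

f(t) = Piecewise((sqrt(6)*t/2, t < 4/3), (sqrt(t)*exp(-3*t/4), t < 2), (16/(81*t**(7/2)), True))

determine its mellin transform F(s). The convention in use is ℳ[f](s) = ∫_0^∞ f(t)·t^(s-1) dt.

(2/3)**(s + 1/2)*(2*2**s*(2*s - 7) + 2**(s + 1/2)*(s + 1)*(2*s - 7)*uppergamma(s + 1/2, 1) - 2**(s + 1/2)*(s + 1)*(2*s - 7)*uppergamma(s + 1/2, 3/2) - 2*3**(s + 1/2)*(s + 1)/81)/((s + 1)*(2*s - 7))
  -1 < Re(s) < 7/2

peel off the shared t-power: sqrt(6)*sqrt(t)/2 on [0, 4/3); exp(-3*t/4) on [4/3, 2); 16/(81*t**4) on [2, ∞)
remove the common scale on t first: sqrt(t) on [0, 2); exp(-t/2) on [2, 3); t**(-4) on [3, ∞)
summing 3 kernel integrals split by 4/3, 2 yields ℳ[f](s)
segment [0, 4/3) carries sqrt(6)*t/2; integrate it
segment [4/3, 2) carries sqrt(t)*exp(-3*t/4); integrate it
for t in [2, ∞): the term is ∫ 16/(81*t**(7/2))·t^(s-1)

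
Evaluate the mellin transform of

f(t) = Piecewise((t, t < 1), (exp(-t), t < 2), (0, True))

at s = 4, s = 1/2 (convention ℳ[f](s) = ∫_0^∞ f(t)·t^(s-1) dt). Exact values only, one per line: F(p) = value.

F(4) = -38*exp(-2) + 1/5 + 16*exp(-1)
F(1/2) = -sqrt(pi)*erfc(sqrt(2)) + sqrt(pi)*erfc(1) + 2/3

along the cuts 1, ℳ[f](s) splits into 2 integrals
segment 0 to 1 holds t; add its integral
segment 1 to 2 holds exp(-t); add its integral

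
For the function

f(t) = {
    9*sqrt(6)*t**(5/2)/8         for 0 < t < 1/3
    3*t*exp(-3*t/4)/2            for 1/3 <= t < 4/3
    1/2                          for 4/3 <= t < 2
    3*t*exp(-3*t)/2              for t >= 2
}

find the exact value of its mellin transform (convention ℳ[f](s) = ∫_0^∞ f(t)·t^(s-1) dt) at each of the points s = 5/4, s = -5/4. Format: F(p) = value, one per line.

F(5/4) = -8*sqrt(2)*3**(3/4)*uppergamma(9/4, 1)/9 - 47*sqrt(2)*3**(3/4)/270 + 3**(3/4)*uppergamma(9/4, 6)/18 + 4*2**(1/4)/5 + 8*sqrt(2)*3**(3/4)*uppergamma(9/4, 1/4)/9
F(-5/4) = -3*sqrt(2)*3**(1/4)*uppergamma(-1/4, 1)/4 - 2**(3/4)/10 + 3*3**(1/4)*uppergamma(-1/4, 6)/2 + 9*sqrt(2)*3**(1/4)/20 + 3*sqrt(2)*3**(1/4)*uppergamma(-1/4, 1/4)/4

undo the common scale on t: t**(5/2) on [0, 1/2); t*exp(-t/2) on [1/2, 2); 1/2 on [2, 3); …
undo the shared t-power: t**(3/2) on [0, 1/2); exp(-t/2) on [1/2, 2); 1/(2*t) on [2, 3); …
slice at 1/3, 4/3, 2, transform all 4 pieces, and sum them
[0, 1/3) adds the kernel integral of 9*sqrt(6)*t**(5/2)/8
∫ 3*t*exp(-3*t/4)/2·t^(s-1) over [1/3, 4/3)
piece [4/3, 2): integrate 1/2 against the kernel
on [2, ∞): add ∫ 3*t*exp(-3*t)/2·t^(s-1) dt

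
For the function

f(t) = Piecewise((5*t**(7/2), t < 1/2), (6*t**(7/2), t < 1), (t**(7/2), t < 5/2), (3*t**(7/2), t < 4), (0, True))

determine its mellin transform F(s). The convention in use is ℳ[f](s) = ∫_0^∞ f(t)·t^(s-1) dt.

2*(-2**(-s - 7/2) + 3*4**(s + 7/2) - 2*(5/2)**(s + 7/2) + 5)/(2*s + 7)
  Re(s) > -7/2

the 4 pieces separated at 1/2, 1, 5/2 each add one integral
on [0, 1/2) integrate f = 5*t**(7/2) against the kernel
segment 1/2 to 1 holds 6*t**(7/2); add its integral
[1, 5/2) adds the kernel integral of t**(7/2)
[5/2, 4) adds the kernel integral of 3*t**(7/2)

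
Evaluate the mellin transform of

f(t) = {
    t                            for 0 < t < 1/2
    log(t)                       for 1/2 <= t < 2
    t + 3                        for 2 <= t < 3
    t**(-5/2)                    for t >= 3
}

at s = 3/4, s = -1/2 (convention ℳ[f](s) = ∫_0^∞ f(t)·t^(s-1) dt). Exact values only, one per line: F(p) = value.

F(3/4) = 2**(1/4)*(-436*sqrt(2) + 2*2**(3/4)*3**(1/4) + 65 + log(2**(42 + 84*sqrt(2))) + 180*6**(3/4))/63
F(-1/2) = sqrt(2)*(-486*log(2) + sqrt(2) + 648)/162

decompose at 1/2, 2, 3; ℳ[f](s) sums the 4 pieces' integrals
segment 0 to 1/2 holds t; add its integral
for t in [1/2, 2): the term is ∫ log(t)·t^(s-1)
segment [2, 3) carries (t + 3); integrate it
segment 3 to ∞ holds t**(-5/2); add its integral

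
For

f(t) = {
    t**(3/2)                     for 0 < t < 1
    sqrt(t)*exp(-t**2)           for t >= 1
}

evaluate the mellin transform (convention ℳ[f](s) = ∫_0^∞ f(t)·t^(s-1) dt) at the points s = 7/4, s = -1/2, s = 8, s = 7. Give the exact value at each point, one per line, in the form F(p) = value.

invert the shared t-power to get t on [0, 1); exp(-t**2) on [1, ∞)
the power substitution comes off first: sqrt(t) on [0, 1); exp(-t) on [1, ∞)
the 2 pieces separated at 1 each add one integral
for t in [0, 1): the term is ∫ t**(3/2)·t^(s-1)
∫ sqrt(t)*exp(-t**2)·t^(s-1) over [1, ∞)

F(7/4) = uppergamma(9/8, 1)/2 + 4/13
F(-1/2) = 1 - Ei(-1)/2
F(8) = 2/19 + uppergamma(17/4, 1)/2
F(7) = 2/17 + uppergamma(15/4, 1)/2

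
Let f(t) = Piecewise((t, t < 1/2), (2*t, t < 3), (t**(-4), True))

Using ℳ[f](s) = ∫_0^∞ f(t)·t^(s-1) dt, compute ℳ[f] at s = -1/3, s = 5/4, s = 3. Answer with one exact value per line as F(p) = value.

summing 3 kernel integrals split by 1/2, 3 yields ℳ[f](s)
over [0, 1/2), the kernel integral of t enters the sum
∫ 2*t·t^(s-1) over [1/2, 3)
piece [3, ∞): integrate t**(-4) against the kernel

F(-1/3) = 2**(1/3)*(-3159 + 6320*6**(2/3))/4212
F(5/4) = 2**(3/4)*(-33 + 2380*6**(1/4))/594
F(3) = 7837/192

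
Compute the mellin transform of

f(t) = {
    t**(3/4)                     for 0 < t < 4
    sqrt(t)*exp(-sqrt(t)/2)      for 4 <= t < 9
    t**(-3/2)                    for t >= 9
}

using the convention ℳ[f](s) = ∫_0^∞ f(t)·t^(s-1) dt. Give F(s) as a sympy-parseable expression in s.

2*(54*2**(2*s)*(2*s - 3)*(4*s + 3)*uppergamma(2*s + 1, 1) - 54*2**(2*s)*(2*s - 3)*(4*s + 3)*uppergamma(2*s + 1, 3/2) + 108*2**(2*s + 1/2)*(2*s - 3) - 3**(2*s)*(4*s + 3))/(27*(2*s - 3)*(4*s + 3))
  -3/4 < Re(s) < 3/2

invert the shared t-power to get t**(-1/4) on [0, 4); exp(-sqrt(t)/2)/sqrt(t) on [4, 9); t**(-5/2) on [9, ∞)
invert the power substitution to get 1/sqrt(t) on [0, 2); exp(-t/2)/t on [2, 3); t**(-5) on [3, ∞)
undo the shared t-power: sqrt(t) on [0, 2); exp(-t/2) on [2, 3); t**(-4) on [3, ∞)
slice at 4, 9, transform all 3 pieces, and sum them
[0, 4) adds the kernel integral of t**(3/4)
[4, 9) adds the kernel integral of sqrt(t)*exp(-sqrt(t)/2)
∫ t**(-3/2)·t^(s-1) over [9, ∞)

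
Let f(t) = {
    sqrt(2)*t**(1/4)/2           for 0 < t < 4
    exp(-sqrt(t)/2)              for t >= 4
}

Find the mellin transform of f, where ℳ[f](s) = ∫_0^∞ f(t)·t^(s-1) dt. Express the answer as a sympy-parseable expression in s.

peel off the power substitution: sqrt(2)*sqrt(t)/2 on [0, 2); exp(-t/2) on [2, ∞)
back out the common scale on t: sqrt(t) on [0, 1); exp(-t) on [1, ∞)
f breaks at 4 into 2 integrals to sum
segment 0 to 4 holds sqrt(2)*t**(1/4)/2; add its integral
for t in [4, ∞): the term is ∫ exp(-sqrt(t)/2)·t^(s-1)

2*2**(2*s)*((4*s + 1)*uppergamma(2*s, 1) + 2)/(4*s + 1)
  Re(s) > -1/4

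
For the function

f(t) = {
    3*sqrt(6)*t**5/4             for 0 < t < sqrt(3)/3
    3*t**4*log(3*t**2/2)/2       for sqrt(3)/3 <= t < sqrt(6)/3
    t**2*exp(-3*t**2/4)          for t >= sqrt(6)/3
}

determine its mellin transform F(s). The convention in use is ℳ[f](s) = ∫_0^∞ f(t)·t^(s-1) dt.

remove the shared t-power first: 3*sqrt(6)*t**3/4 on [0, sqrt(3)/3); 3*t**2*log(3*t**2/2)/2 on [sqrt(3)/3, sqrt(6)/3); exp(-3*t**2/4) on [sqrt(6)/3, ∞)
remove the power substitution first: 3*sqrt(6)*t**(3/2)/4 on [0, 1/3); 3*t*log(3*t/2)/2 on [1/3, 2/3); exp(-3*t/4) on [2/3, ∞)
peel off the common scale on t: t**(3/2) on [0, 1/2); t*log(t) on [1/2, 1); exp(-t/2) on [1, ∞)
decompose at sqrt(3)/3, sqrt(6)/3; ℳ[f](s) sums the 3 pieces' integrals
segment [0, sqrt(3)/3) carries 3*sqrt(6)*t**5/4; integrate it
between sqrt(3)/3 and sqrt(6)/3 the integrand is 3*t**4*log(3*t**2/2)/2·t^(s-1)
between sqrt(6)/3 and ∞ the integrand is t**2*exp(-3*t**2/4)·t^(s-1)

(-16*2**(s/2)*(s + 5) + 8*2**s*(s + 5)*(4*s + (s + 2)**2 + 12)*uppergamma(s/2 + 1, 1/2) + 4*s + (s + 2)*(s + 5)*log(4) + 4*(s + 5)*log(2) + sqrt(2)*(4*s + (s + 2)**2 + 12) + 20)/(12*3**(s/2)*(s + 5)*(4*s + (s + 2)**2 + 12))
  Re(s) > -5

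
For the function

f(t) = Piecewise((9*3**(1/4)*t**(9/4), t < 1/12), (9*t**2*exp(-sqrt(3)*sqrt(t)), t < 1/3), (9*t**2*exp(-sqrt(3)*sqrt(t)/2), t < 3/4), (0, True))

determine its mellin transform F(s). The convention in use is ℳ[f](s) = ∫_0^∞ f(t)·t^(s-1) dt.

(256*2**(4*s)*(4*s + 9)*uppergamma(2*s + 4, 1/2) - 256*2**(4*s)*(4*s + 9)*uppergamma(2*s + 4, 3/4) + 16*2**(2*s)*(4*s + 9)*uppergamma(2*s + 4, 1/2) - 16*2**(2*s)*(4*s + 9)*uppergamma(2*s + 4, 1) + sqrt(2))/(8*2**(2*s)*3**s*(4*s + 9))
  Re(s) > -9/4

back out the common scale on t: t**(9/4) on [0, 1/4); t**2*exp(-sqrt(t)) on [1/4, 1); t**2*exp(-sqrt(t)/2) on [1, 9/4)
back out the shared t-power: t**(1/4) on [0, 1/4); exp(-sqrt(t)) on [1/4, 1); exp(-sqrt(t)/2) on [1, 9/4)
peel off the power substitution: sqrt(t) on [0, 1/2); exp(-t) on [1/2, 1); exp(-t/2) on [1, 3/2)
split f at 1/12, 1/3: ℳ[f](s) collects 3 kernel integrals
segment [0, 1/12) carries 9*3**(1/4)*t**(9/4); integrate it
between 1/12 and 1/3 the integrand is 9*t**2*exp(-sqrt(3)*sqrt(t))·t^(s-1)
over [1/3, 3/4), the kernel integral of 9*t**2*exp(-sqrt(3)*sqrt(t)/2) enters the sum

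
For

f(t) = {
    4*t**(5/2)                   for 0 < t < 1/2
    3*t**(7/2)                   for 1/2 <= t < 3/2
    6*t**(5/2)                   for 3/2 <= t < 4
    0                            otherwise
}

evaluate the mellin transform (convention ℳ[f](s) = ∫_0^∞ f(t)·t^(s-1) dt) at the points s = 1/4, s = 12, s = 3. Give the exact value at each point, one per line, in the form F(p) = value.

F(1/4) = -243*2**(1/4)*3**(3/4)/220 + 29*2**(1/4)/220 + 768*sqrt(2)/11
F(12) = -530909559*sqrt(6)/29458432 + 161*sqrt(2)/29458432 + 6442450944/29
F(3) = -13851*sqrt(6)/9152 + 71*sqrt(2)/9152 + 24576/11

along the cuts 1/2, 3/2, ℳ[f](s) splits into 3 integrals
over [0, 1/2), the kernel integral of 4*t**(5/2) enters the sum
∫ 3*t**(7/2)·t^(s-1) over [1/2, 3/2)
segment 3/2 to 4 holds 6*t**(5/2); add its integral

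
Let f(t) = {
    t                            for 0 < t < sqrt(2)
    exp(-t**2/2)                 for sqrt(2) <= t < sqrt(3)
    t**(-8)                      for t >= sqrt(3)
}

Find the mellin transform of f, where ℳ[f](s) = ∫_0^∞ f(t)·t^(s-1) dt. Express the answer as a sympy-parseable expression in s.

(81*2**(s/2)*(s - 8)*(s + 1)*uppergamma(s/2, 1) - 81*2**(s/2)*(s - 8)*(s + 1)*uppergamma(s/2, 3/2) + 162*2**(s/2 + 1/2)*(s - 8) - 2*3**(s/2)*(s + 1))/(162*(s - 8)*(s + 1))
  -1 < Re(s) < 8

undo the power substitution: sqrt(t) on [0, 2); exp(-t/2) on [2, 3); t**(-4) on [3, ∞)
summing 3 kernel integrals split by sqrt(2), sqrt(3) yields ℳ[f](s)
segment [0, sqrt(2)) carries t; integrate it
over [sqrt(2), sqrt(3)), the kernel integral of exp(-t**2/2) enters the sum
over [sqrt(3), ∞), the kernel integral of t**(-8) enters the sum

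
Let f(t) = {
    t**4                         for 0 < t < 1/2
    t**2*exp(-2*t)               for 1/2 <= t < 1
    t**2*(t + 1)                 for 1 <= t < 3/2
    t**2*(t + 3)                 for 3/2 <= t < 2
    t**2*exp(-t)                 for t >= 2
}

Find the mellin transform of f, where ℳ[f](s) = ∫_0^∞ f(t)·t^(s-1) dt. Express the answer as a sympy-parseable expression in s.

(320*2**(2*s)*(s + 2)*(s + 4) + 192*2**(2*s)*(s + 4) + 16*2**s*(s + 2)*(s + 3)*(s + 4)*uppergamma(s + 2, 2) - 32*2**s*(s + 2)*(s + 4) - 16*2**s*(s + 4) - 72*3**s*(s + 2)*(s + 4) - 72*3**s*(s + 4) + 4*(s + 2)*(s + 3)*(s + 4)*uppergamma(s + 2, 1) - 4*(s + 2)*(s + 3)*(s + 4)*uppergamma(s + 2, 2) + (s + 2)*(s + 3))/(16*2**s*(s + 2)*(s + 3)*(s + 4))
  Re(s) > -4

undo the shared t-power: t**2 on [0, 1/2); exp(-2*t) on [1/2, 1); t + 1 on [1, 3/2); …
breakpoints 1/2, 1, 3/2, 2: one integral from each of the 5 segments
over [0, 1/2), the kernel integral of t**4 enters the sum
segment 1/2 to 1 holds t**2*exp(-2*t); add its integral
[1, 3/2) adds the kernel integral of t**2*(t + 1)
segment [3/2, 2) carries t**2*(t + 3); integrate it
over [2, ∞), the kernel integral of t**2*exp(-t) enters the sum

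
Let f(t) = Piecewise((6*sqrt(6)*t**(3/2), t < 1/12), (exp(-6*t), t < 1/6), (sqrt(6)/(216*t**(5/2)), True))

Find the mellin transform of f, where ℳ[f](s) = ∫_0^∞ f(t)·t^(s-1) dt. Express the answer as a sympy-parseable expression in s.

reversing the common scale on t: 2*sqrt(2)*t**(3/2) on [0, 1/4); exp(-2*t) on [1/4, 1/2); sqrt(2)/(8*t**(5/2)) on [1/2, ∞)
reversing the common scale on t: t**(3/2) on [0, 1/2); exp(-t) on [1/2, 1); t**(-5/2) on [1, ∞)
integrate the 3 segments split at 1/12, 1/6, then add the results
on [0, 1/12): add ∫ 6*sqrt(6)*t**(3/2)·t^(s-1) dt
segment [1/12, 1/6) carries exp(-6*t); integrate it
∫ over [1/6, ∞) of sqrt(6)/(216*t**(5/2))·t^(s-1) joins the sum

(2*2**s*(2*s - 5)*(2*s + 3)*uppergamma(s, 1/2) - 2*2**s*(2*s - 5)*(2*s + 3)*uppergamma(s, 1) - 4*2**s*(2*s + 3) + sqrt(2)*(2*s - 5))/(2*12**s*(2*s - 5)*(2*s + 3))
  -3/2 < Re(s) < 5/2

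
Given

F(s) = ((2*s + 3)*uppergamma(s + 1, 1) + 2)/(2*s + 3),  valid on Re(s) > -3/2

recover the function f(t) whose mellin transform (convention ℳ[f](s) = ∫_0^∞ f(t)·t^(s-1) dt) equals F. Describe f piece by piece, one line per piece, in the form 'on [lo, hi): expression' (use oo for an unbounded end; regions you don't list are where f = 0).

on [0, 1): t**(3/2)
on [1, oo): t*exp(-t)

peel off the shared t-power: sqrt(t) on [0, 1); exp(-t) on [1, ∞)
slice at 1, transform all 2 pieces, and sum them
on [0, 1): add ∫ t**(3/2)·t^(s-1) dt
on [1, ∞): add ∫ t*exp(-t)·t^(s-1) dt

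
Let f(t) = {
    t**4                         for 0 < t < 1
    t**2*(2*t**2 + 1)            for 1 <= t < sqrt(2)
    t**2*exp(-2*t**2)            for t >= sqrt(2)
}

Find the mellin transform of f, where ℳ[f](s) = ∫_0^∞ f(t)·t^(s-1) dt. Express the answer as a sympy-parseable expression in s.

remove the power substitution first: t**2 on [0, 1); t*(2*t + 1) on [1, 2); t*exp(-2*t) on [2, ∞)
strip the shared t-power: t on [0, 1); 2*t + 1 on [1, 2); exp(-2*t) on [2, ∞)
breakpoints 1, sqrt(2): one integral from each of the 3 segments
segment [0, 1) carries t**4; integrate it
segment 1 to sqrt(2) holds t**2*(2*t**2 + 1); add its integral
∫ t**2*exp(-2*t**2)·t^(s-1) over [sqrt(2), ∞)

(40*2**(3*s/2)*(s + 2) + 16*2**(3*s/2) + 2**(s/2)*(s + 2)*(s + 4)*uppergamma(s/2 + 1, 4) - 8*2**s*(s + 2) - 8*2**s)/(4*2**s*(s + 2)*(s + 4))
  Re(s) > -4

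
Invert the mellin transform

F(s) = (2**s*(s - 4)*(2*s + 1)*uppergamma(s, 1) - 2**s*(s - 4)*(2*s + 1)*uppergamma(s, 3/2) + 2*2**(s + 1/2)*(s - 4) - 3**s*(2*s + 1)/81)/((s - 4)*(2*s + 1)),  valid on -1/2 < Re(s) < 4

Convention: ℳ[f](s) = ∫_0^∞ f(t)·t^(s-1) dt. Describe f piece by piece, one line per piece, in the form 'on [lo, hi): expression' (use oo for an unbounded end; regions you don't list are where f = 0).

slice at 2, 3, transform all 3 pieces, and sum them
[0, 2) adds the kernel integral of sqrt(t)
for t in [2, 3): the term is ∫ exp(-t/2)·t^(s-1)
segment 3 to ∞ holds t**(-4); add its integral

on [0, 2): sqrt(t)
on [2, 3): exp(-t/2)
on [3, oo): t**(-4)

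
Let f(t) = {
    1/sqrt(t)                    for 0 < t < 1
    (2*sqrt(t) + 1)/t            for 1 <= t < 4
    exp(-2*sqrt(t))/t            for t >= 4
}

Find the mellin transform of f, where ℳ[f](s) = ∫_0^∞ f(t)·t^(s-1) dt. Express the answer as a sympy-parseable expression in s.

back out the shared t-power: sqrt(t) on [0, 1); 2*sqrt(t) + 1 on [1, 4); exp(-2*sqrt(t)) on [4, ∞)
back out the power substitution: t on [0, 1); 2*t + 1 on [1, 2); exp(-2*t) on [2, ∞)
slice at 1, 4, transform all 3 pieces, and sum them
over [0, 1), the kernel integral of 1/sqrt(t) enters the sum
over [1, 4), the kernel integral of (2*sqrt(t) + 1)/t enters the sum
∫ exp(-2*sqrt(t))/t·t^(s-1) over [4, ∞)

(10*2**(4*s)*(s - 1) + 2**(4*s) + 16*2**(2*s)*(1 - s) - 4*2**(2*s) + 32*(s - 1)*(2*s - 1)*uppergamma(2*s - 2, 4))/(4*2**(2*s)*(s - 1)*(2*s - 1))
  Re(s) > 1/2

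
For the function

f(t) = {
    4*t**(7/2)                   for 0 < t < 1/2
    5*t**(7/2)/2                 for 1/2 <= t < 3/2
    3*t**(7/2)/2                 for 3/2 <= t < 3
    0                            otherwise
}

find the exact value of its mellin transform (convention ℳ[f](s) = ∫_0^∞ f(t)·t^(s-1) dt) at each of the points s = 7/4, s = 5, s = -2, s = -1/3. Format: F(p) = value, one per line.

treat the 3 regions marked off by 1/2, 3/2 separately and sum
over [0, 1/2), the kernel integral of 4*t**(7/2) enters the sum
[1/2, 3/2) adds the kernel integral of 5*t**(7/2)/2
on [3/2, 3): add ∫ 3*t**(7/2)/2·t^(s-1) dt

F(7/4) = 2**(3/4)/224 + 81*2**(3/4)*3**(1/4)/112 + 486*3**(1/4)/7
F(5) = 3*sqrt(2)/8704 + 6561*sqrt(6)/4352 + 19683*sqrt(3)/17
F(-2) = sqrt(2)/4 + sqrt(6)/2 + 3*sqrt(3)
F(-1/3) = 9*2**(5/6)/304 + 81*2**(5/6)*3**(1/6)/152 + 243*3**(1/6)/19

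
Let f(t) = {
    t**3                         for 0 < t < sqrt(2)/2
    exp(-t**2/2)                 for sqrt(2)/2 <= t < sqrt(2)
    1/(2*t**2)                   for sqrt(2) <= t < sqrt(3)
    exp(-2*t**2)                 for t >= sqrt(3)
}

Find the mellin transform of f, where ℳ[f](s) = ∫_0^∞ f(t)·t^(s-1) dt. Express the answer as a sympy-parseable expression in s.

remove the power substitution first: t**(3/2) on [0, 1/2); exp(-t/2) on [1/2, 2); 1/(2*t) on [2, 3); …
decompose at sqrt(2)/2, sqrt(2), sqrt(3); ℳ[f](s) sums the 4 pieces' integrals
for t in [0, sqrt(2)/2): the term is ∫ t**3·t^(s-1)
between sqrt(2)/2 and sqrt(2) the integrand is exp(-t**2/2)·t^(s-1)
between sqrt(2) and sqrt(3) the integrand is 1/(2*t**2)·t^(s-1)
the [sqrt(3), ∞) slice contributes ∫ exp(-2*t**2)·t^(s-1) dt

(sqrt(3)/6)**s*(-6*2**s*6**(s/2)*(s - 2)*(s + 3)*uppergamma(s/2, 1) + 6*6**(s/2)*(s - 2)*(s + 3)*uppergamma(s/2, 6) + 3*sqrt(2)*6**(s/2)*(s - 2) + 2*6**s*(s + 3) + 6*(2*sqrt(6))**s*(s - 2)*(s + 3)*uppergamma(s/2, 1/4) - 3*(2*sqrt(6))**s*(s + 3))/(12*(s - 2)*(s + 3))
  Re(s) > -3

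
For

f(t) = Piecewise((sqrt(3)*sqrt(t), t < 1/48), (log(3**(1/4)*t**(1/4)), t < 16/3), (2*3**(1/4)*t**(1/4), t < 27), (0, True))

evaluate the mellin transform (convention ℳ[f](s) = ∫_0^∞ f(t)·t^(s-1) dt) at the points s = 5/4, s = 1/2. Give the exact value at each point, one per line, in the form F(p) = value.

the common scale on t comes off first: sqrt(t) on [0, 1/16); log(t**(1/4)) on [1/16, 16); 2*t**(1/4) on [16, 81)
peel off the power substitution: t on [0, 1/4); log(sqrt(t)) on [1/4, 4); 2*sqrt(t) on [4, 9)
peel off the power substitution: t**2 on [0, 1/2); log(t) on [1/2, 2); 2*t on [2, 3)
f breaks at 1/48, 16/3 into 3 integrals to sum
segment [0, 1/48) carries sqrt(3)*sqrt(t); integrate it
the [1/48, 16/3) slice contributes ∫ log(3**(1/4)*t**(1/4))·t^(s-1) dt
on [16/3, 27) integrate f = 2*3**(1/4)*t**(1/4) against the kernel

F(5/4) = 41*3**(3/4)*(10500*log(2) + 361223)/151200
F(1/2) = sqrt(3)*(408*log(2) + 2255)/144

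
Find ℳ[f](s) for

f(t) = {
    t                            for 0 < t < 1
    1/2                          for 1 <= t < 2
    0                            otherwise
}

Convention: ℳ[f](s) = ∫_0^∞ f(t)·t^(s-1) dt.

(2**s*(s + 1) + s - 1)/(2*s*(s + 1))
  Re(s) > -1

slice at 1, transform all 2 pieces, and sum them
between 0 and 1 the integrand is t·t^(s-1)
over [1, 2), the kernel integral of 1/2 enters the sum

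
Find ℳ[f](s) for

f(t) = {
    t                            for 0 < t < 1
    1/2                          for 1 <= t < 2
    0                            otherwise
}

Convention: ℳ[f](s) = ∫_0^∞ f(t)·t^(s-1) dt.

(2**s*(s + 1) + s - 1)/(2*s*(s + 1))
  Re(s) > -1

linearity at 1 turns ℳ[f](s) into 2 summed integrals
the [0, 1) slice contributes ∫ t·t^(s-1) dt
the [1, 2) slice contributes ∫ 1/2·t^(s-1) dt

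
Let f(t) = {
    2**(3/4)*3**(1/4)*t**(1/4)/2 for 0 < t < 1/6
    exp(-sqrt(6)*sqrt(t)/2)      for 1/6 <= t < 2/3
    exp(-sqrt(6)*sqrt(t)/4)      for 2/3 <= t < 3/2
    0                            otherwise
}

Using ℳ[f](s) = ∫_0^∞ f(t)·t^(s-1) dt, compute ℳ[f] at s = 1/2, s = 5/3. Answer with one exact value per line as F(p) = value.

F(1/2) = sqrt(6)*(-12*exp(3/2) - 6*exp(5/4) + sqrt(2)*exp(9/4) + 18*exp(7/4))*exp(-9/4)/9
F(5/3) = 6**(1/3)*(-1472*2**(2/3)*uppergamma(10/3, 3/4) - 184*2**(1/3)*uppergamma(10/3, 1) + 3*sqrt(2) + 184*2**(1/3)*uppergamma(10/3, 1/2) + 1472*2**(2/3)*uppergamma(10/3, 1/2))/414

reversing the common scale on t: t**(1/4) on [0, 1/4); exp(-sqrt(t)) on [1/4, 1); exp(-sqrt(t)/2) on [1, 9/4)
undo the power substitution: sqrt(t) on [0, 1/2); exp(-t) on [1/2, 1); exp(-t/2) on [1, 3/2)
along the cuts 1/6, 2/3, ℳ[f](s) splits into 3 integrals
on [0, 1/6) integrate f = 2**(3/4)*3**(1/4)*t**(1/4)/2 against the kernel
piece [1/6, 2/3): integrate exp(-sqrt(6)*sqrt(t)/2) against the kernel
between 2/3 and 3/2 the integrand is exp(-sqrt(6)*sqrt(t)/4)·t^(s-1)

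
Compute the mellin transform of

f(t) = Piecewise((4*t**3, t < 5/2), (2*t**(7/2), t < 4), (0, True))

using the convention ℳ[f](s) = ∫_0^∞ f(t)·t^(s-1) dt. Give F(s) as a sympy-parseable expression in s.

cuts at 5/2: linearity sums the 2 kernel integrals
segment [0, 5/2) carries 4*t**3; integrate it
segment 5/2 to 4 holds 2*t**(7/2); add its integral

4*(4**(s + 7/2)*(s + 3) + (5/2)**(s + 3)*(2*s + 7) - (5/2)**(s + 7/2)*(s + 3))/((s + 3)*(2*s + 7))
  Re(s) > -3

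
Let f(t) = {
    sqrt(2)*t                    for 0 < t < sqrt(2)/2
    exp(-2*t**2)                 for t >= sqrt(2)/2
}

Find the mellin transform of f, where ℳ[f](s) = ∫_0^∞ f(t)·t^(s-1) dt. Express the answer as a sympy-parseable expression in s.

((s + 1)*uppergamma(s/2, 1) + 2)/(2*2**(s/2)*(s + 1))
  Re(s) > -1

undo the power substitution: sqrt(2)*sqrt(t) on [0, 1/2); exp(-2*t) on [1/2, ∞)
the common scale on t comes off first: sqrt(t) on [0, 1); exp(-t) on [1, ∞)
the 2 pieces separated at sqrt(2)/2 each add one integral
piece [0, sqrt(2)/2): integrate sqrt(2)*t against the kernel
between sqrt(2)/2 and ∞ the integrand is exp(-2*t**2)·t^(s-1)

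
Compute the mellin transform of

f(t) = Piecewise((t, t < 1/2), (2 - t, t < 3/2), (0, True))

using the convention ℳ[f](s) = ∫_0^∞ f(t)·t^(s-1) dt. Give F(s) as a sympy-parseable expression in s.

(3**s*s + 4*3**s - 2*s - 4)/(2*2**s*s*(s + 1))
  Re(s) > -1

summing 2 kernel integrals split by 1/2 yields ℳ[f](s)
for t in [0, 1/2): the term is ∫ t·t^(s-1)
for t in [1/2, 3/2): the term is ∫ (2 - t)·t^(s-1)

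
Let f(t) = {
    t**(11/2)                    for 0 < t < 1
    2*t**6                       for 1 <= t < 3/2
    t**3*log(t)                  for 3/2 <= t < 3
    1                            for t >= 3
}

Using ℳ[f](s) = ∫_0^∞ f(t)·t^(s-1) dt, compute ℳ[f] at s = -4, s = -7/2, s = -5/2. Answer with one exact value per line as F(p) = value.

back out the power substitution: t**(11/4) on [0, 1); 2*t**3 on [1, 9/4); t**(3/2)*log(sqrt(t)) on [9/4, 9); …
peel off the shared t-power: t**(3/4) on [0, 1); 2*t on [1, 9/4); log(sqrt(t))/sqrt(t) on [9/4, 9); …
strip the power substitution: t**(3/2) on [0, 1); 2*t**2 on [1, 3/2); log(t)/t on [3/2, 3); …
integrate the 4 segments split at 1, 3/2, 3, then add the results
on [0, 1): add ∫ t**(11/2)·t^(s-1) dt
∫ 2*t**6·t^(s-1) over [1, 3/2)
on [3/2, 3): add ∫ t**3*log(t)·t^(s-1) dt
between 3 and ∞ the integrand is 1·t^(s-1)

F(-4) = log(6**(1/3)/2) + 365/162
F(-7/2) = -754*sqrt(3)/567 - 2*sqrt(3)*log(3)/3 - 2*sqrt(6)*log(2)/3 - 3/10 + 2*sqrt(6)*log(3)/3 + 67*sqrt(6)/30
F(-5/2) = -538*sqrt(3)/135 - 5/21 + log(2**(sqrt(6))*3**(-sqrt(6) + 2*sqrt(3))) + 83*sqrt(6)/28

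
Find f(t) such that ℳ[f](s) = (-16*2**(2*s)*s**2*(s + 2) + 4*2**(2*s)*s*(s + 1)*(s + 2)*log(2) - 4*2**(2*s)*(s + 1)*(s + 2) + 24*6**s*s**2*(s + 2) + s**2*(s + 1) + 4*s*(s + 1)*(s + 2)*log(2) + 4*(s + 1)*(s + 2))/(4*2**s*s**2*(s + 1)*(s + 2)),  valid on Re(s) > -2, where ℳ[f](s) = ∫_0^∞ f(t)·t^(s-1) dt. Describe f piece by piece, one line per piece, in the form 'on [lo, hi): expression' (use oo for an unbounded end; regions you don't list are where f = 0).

on [0, 1/2): t**2
on [1/2, 2): log(t)
on [2, 3): 2*t

slice at 1/2, 2, transform all 3 pieces, and sum them
segment [0, 1/2) carries t**2; integrate it
for t in [1/2, 2): the term is ∫ log(t)·t^(s-1)
segment 2 to 3 holds 2*t; add its integral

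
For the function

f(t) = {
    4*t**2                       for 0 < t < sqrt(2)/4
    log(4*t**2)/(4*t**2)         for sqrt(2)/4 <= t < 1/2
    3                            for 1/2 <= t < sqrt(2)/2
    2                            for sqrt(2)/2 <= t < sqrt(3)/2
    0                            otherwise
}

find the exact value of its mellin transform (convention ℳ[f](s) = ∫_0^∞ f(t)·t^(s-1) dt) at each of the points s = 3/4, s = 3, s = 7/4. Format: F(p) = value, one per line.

remove the common scale on t first: t**2 on [0, sqrt(2)/2); log(t**2)/t**2 on [sqrt(2)/2, 1); 3 on [1, sqrt(2)); …
peel off the power substitution: t on [0, 1/2); log(t)/t on [1/2, 1); 3 on [1, 2); …
decompose at sqrt(2)/4, 1/2, sqrt(2)/2; ℳ[f](s) sums the 4 pieces' integrals
∫ 4*t**2·t^(s-1) over [0, sqrt(2)/4)
piece [sqrt(2)/4, 1/2): integrate log(4*t**2)/(4*t**2) against the kernel
on [1/2, sqrt(2)/2): add ∫ 3·t^(s-1) dt
segment sqrt(2)/2 to sqrt(3)/2 holds 2; add its integral

F(3/4) = 2**(7/8)*(-2178*2**(3/8) - 660*log(2) + 550*2**(3/4) + 1131 + 1100*6**(3/8))/1650
F(3) = sqrt(2)*(-180*sqrt(2) + 60*log(2) + 203 + 120*sqrt(6))/960
F(7/4) = 2**(3/8)*(-1770*2**(7/8) - 420*log(2) + 60*2**(3/4) + 60*6**(7/8) + 3367)/420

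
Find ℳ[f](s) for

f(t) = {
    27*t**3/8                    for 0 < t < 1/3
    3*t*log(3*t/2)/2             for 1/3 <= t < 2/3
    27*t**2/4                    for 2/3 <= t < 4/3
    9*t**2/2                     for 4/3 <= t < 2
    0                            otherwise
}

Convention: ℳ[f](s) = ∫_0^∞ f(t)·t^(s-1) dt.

(32*2**(2*s)*(s + 3)*(2*s - (s + 2)**2 + 3) + 8*2**s*(s + 2)*(s + 3) - 24*2**s*(s + 3)*(2*s - (s + 2)**2 + 3) + 144*6**s*(s + 3)*(2*s - (s + 2)**2 + 3) - 4*(s + 2)**2*(s + 3)*log(2) - 4*(s + 2)*(s + 3) + 4*(s + 2)*(s + 3)*log(2) + (s + 2)*(2*s - (s + 2)**2 + 3))/(8*3**s*(s + 2)*(s + 3)*(2*s - (s + 2)**2 + 3))
  Re(s) > -3

remove the common scale on t first: t**3 on [0, 1/2); t*log(t) on [1/2, 1); 3*t**2 on [1, 2); …
invert the shared t-power to get t on [0, 1/2); log(t)/t on [1/2, 1); 3 on [1, 2); …
along the cuts 1/3, 2/3, 4/3, ℳ[f](s) splits into 4 integrals
the [0, 1/3) slice contributes ∫ 27*t**3/8·t^(s-1) dt
over [1/3, 2/3), the kernel integral of 3*t*log(3*t/2)/2 enters the sum
over [2/3, 4/3), the kernel integral of 27*t**2/4 enters the sum
[4/3, 2) adds the kernel integral of 9*t**2/2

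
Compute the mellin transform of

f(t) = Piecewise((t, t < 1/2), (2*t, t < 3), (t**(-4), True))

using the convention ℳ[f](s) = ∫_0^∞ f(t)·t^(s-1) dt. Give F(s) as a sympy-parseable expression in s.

along the cuts 1/2, 3, ℳ[f](s) splits into 3 integrals
the [0, 1/2) slice contributes ∫ t·t^(s-1) dt
for t in [1/2, 3): the term is ∫ 2*t·t^(s-1)
∫ t**(-4)·t^(s-1) over [3, ∞)

(970*6**s*s - 3890*6**s - 81*s + 324)/(162*2**s*(s**2 - 3*s - 4))
  -1 < Re(s) < 4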